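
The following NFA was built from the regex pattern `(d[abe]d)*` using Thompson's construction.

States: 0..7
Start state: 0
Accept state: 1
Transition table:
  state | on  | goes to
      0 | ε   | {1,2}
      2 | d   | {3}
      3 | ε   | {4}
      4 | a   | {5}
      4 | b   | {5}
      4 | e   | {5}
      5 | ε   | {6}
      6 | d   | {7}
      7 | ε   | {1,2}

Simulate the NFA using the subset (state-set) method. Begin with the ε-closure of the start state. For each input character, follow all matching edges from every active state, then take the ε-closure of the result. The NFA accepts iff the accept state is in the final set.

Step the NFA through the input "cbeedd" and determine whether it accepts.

Answer: REJECT

Steps:
initial (ε-close {0}): {0,1,2}
'c' @ 1: {}  — dead — no transitions
rest 'beedd' ignored (set empty)
end set {} — state 1 not in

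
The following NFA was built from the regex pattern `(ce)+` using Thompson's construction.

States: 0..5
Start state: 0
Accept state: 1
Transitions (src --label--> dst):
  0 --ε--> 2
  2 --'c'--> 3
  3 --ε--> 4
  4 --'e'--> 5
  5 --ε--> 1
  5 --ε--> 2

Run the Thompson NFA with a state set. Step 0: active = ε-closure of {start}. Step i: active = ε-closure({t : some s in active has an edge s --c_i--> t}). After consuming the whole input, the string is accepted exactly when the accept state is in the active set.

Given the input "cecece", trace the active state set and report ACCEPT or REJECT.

Answer: ACCEPT

Derivation:
start: ε-closure({0}) = {0,2}
'c' @ 1: {3,4}
'e' @ 2: {1,2,5}  [accepting]
'c' @ 3: {3,4}
'e' @ 4: {1,2,5}  [accepting]
'c' @ 5: {3,4}
'e' @ 6: {1,2,5}  [accepting]
after full input: {1,2,5}  (accept=1 in)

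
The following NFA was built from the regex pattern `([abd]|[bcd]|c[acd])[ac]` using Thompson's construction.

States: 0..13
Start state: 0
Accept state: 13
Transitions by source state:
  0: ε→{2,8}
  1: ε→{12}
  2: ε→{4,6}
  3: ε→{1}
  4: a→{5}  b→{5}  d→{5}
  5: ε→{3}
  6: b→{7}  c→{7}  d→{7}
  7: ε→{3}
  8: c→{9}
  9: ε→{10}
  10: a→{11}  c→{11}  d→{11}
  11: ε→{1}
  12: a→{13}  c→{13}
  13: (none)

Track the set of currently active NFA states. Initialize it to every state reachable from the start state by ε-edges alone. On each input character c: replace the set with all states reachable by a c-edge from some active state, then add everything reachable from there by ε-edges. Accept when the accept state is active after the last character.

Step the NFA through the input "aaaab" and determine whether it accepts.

Answer: REJECT

Trace:
initial (ε-close {0}): {0,2,4,6,8}
'a' @ 1: {1,3,5,12}
'a' @ 2: {13}  ✓accept
'a' @ 3: {}  — state set empty
rest 'ab' ignored (set empty)
final: {}; accept 13 not in set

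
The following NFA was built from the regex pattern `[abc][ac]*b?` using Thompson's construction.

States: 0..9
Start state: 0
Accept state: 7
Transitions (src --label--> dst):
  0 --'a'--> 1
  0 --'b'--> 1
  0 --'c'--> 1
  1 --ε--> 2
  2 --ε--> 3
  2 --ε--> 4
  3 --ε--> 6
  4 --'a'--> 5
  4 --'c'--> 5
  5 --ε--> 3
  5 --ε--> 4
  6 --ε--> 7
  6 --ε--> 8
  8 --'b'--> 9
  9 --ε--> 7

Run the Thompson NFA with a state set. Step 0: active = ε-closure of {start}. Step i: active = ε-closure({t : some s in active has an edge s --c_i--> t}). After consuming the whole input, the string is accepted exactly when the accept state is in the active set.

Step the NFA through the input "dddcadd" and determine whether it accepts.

S₀ = ε-closure({0}) = {0}
'd' @ 1: {}  — no active states
rest 'ddcadd' ignored (set empty)
after full input: {}  (accept=7 not in)

Answer: REJECT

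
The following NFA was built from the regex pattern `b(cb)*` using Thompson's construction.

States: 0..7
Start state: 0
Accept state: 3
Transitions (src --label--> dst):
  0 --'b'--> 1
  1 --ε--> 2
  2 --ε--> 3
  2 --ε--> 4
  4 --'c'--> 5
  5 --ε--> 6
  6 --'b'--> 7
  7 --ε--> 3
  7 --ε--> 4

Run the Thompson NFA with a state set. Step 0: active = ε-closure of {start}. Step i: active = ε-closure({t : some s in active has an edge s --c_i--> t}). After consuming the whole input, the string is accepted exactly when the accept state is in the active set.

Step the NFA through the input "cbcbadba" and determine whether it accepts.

Answer: REJECT

Trace:
start: ε-closure({0}) = {0}
'c' @ 1: {}  — no active states
rest 'bcbadba' ignored (set empty)
final: {}; accept 3 not in set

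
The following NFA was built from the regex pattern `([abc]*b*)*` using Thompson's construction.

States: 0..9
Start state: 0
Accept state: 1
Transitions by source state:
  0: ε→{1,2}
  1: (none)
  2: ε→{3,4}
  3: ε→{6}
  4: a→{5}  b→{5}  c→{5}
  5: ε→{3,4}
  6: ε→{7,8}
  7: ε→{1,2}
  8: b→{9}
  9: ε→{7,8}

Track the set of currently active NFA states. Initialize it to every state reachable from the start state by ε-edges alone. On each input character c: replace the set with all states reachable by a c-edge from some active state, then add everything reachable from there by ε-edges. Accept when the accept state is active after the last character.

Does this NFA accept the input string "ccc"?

Answer: ACCEPT

Derivation:
start: ε-closure({0}) = {0,1,2,3,4,6,7,8}
'c' @ 1: {1,2,3,4,5,6,7,8}  (accept∈set)
'c' @ 2: {1,2,3,4,5,6,7,8}  (accept∈set)
'c' @ 3: {1,2,3,4,5,6,7,8}  (accept∈set)
after full input: {1,2,3,4,5,6,7,8}  (accept=1 in)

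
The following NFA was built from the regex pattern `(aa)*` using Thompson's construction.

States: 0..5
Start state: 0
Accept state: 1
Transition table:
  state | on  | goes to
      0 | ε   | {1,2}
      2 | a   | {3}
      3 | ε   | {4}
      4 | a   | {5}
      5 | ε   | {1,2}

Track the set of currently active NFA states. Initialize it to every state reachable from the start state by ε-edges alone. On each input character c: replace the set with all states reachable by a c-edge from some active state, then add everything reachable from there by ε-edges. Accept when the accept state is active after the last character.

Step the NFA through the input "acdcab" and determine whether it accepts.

S₀ = ε-closure({0}) = {0,1,2}
'a' @ 1: {3,4}
'c' @ 2: {}  — dead — no transitions
rest 'dcab' ignored (set empty)
final: {}; accept 1 not in set

Answer: REJECT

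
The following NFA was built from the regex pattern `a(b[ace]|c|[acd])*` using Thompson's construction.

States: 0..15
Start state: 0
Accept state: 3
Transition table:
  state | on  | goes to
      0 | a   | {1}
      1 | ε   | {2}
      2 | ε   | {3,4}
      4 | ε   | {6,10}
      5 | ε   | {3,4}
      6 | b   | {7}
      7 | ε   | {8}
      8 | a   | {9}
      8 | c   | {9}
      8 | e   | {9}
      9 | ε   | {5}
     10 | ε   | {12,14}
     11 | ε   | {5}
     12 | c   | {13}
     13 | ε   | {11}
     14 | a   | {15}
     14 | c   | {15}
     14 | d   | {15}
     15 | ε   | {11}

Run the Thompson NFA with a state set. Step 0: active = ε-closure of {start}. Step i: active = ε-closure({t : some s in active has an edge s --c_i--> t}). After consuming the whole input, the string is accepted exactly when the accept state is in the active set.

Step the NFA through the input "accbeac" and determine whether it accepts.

Answer: ACCEPT

Trace:
start: ε-closure({0}) = {0}
'a' @ 1: {1,2,3,4,6,10,12,14}  (accept∈set)
'c' @ 2: {3,4,5,6,10,11,12,13,14,15}  (accept∈set)
'c' @ 3: {3,4,5,6,10,11,12,13,14,15}  (accept∈set)
'b' @ 4: {7,8}
'e' @ 5: {3,4,5,6,9,10,12,14}  (accept∈set)
'a' @ 6: {3,4,5,6,10,11,12,14,15}  (accept∈set)
'c' @ 7: {3,4,5,6,10,11,12,13,14,15}  (accept∈set)
final: {3,4,5,6,10,11,12,13,14,15}; accept 3 in set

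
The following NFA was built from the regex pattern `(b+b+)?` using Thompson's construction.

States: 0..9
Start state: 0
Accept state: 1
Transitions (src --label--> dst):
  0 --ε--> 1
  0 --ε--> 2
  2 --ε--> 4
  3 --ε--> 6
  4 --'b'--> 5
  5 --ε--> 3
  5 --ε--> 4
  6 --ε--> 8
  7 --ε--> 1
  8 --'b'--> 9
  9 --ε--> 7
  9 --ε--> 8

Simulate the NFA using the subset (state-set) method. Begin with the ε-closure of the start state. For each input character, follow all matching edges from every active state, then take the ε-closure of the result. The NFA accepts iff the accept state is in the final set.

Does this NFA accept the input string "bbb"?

initial (ε-close {0}): {0,1,2,4}
'b' @ 1: {3,4,5,6,8}
'b' @ 2: {1,3,4,5,6,7,8,9}  ✓accept
'b' @ 3: {1,3,4,5,6,7,8,9}  ✓accept
end set {1,3,4,5,6,7,8,9} — state 1 in

Answer: ACCEPT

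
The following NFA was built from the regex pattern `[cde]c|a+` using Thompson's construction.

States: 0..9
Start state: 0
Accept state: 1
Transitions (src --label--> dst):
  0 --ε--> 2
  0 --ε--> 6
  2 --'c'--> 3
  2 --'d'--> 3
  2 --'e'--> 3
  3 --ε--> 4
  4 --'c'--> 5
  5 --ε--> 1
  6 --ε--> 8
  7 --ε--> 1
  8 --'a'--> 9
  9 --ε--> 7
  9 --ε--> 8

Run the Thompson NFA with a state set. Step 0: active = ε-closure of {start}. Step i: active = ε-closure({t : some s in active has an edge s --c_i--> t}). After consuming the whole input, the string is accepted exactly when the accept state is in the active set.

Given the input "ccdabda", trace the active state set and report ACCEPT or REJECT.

start: ε-closure({0}) = {0,2,6,8}
'c' @ 1: {3,4}
'c' @ 2: {1,5}  (accept∈set)
'd' @ 3: {}  — state set empty
rest 'abda' ignored (set empty)
end set {} — state 1 not in

Answer: REJECT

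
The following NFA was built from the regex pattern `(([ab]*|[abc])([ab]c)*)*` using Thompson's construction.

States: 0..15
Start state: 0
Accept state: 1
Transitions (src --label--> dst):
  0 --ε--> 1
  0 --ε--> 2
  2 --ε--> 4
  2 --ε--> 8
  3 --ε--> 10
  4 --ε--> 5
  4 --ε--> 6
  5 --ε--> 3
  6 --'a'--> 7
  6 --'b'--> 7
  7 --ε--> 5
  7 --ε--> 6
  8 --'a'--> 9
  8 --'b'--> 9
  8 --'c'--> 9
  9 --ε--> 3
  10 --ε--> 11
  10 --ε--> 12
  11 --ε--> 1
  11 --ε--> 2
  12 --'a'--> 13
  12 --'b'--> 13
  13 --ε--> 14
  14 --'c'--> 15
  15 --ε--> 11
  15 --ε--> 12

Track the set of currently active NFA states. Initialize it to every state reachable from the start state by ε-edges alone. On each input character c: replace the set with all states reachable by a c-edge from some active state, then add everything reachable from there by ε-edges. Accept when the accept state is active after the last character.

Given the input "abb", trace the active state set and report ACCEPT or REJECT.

Answer: ACCEPT

Derivation:
initial (ε-close {0}): {0,1,2,3,4,5,6,8,10,11,12}
'a' @ 1: {1,2,3,4,5,6,7,8,9,10,11,12,13,14}  [accepting]
'b' @ 2: {1,2,3,4,5,6,7,8,9,10,11,12,13,14}  [accepting]
'b' @ 3: {1,2,3,4,5,6,7,8,9,10,11,12,13,14}  [accepting]
after full input: {1,2,3,4,5,6,7,8,9,10,11,12,13,14}  (accept=1 in)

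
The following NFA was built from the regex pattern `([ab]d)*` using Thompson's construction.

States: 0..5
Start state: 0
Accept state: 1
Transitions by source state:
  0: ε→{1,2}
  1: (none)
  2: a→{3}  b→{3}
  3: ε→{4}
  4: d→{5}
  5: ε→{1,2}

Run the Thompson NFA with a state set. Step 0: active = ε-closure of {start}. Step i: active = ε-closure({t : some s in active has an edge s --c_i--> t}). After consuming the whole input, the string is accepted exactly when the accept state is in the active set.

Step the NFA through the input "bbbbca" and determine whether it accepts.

Answer: REJECT

Derivation:
S₀ = ε-closure({0}) = {0,1,2}
'b' @ 1: {3,4}
'b' @ 2: {}  — no active states
rest 'bbca' ignored (set empty)
final: {}; accept 1 not in set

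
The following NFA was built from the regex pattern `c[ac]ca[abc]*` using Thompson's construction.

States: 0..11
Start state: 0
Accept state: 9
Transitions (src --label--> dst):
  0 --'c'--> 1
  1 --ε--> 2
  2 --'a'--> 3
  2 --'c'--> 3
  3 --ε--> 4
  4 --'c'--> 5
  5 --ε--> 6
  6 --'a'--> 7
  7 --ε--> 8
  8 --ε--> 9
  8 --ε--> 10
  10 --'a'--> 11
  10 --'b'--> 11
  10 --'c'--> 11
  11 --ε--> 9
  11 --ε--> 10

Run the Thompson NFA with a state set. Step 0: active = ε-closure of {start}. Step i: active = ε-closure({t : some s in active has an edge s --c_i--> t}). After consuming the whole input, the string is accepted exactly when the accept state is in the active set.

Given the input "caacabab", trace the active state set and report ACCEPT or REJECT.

start: ε-closure({0}) = {0}
'c' @ 1: {1,2}
'a' @ 2: {3,4}
'a' @ 3: {}  — state set empty
rest 'cabab' ignored (set empty)
final: {}; accept 9 not in set

Answer: REJECT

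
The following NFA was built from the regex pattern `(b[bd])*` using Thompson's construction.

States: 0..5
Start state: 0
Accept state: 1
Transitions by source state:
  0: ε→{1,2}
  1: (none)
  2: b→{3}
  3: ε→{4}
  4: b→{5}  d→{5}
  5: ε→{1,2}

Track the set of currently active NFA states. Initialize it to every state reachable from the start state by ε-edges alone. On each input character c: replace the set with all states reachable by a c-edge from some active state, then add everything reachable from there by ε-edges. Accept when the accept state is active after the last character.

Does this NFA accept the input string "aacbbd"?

S₀ = ε-closure({0}) = {0,1,2}
'a' @ 1: {}  — no active states
rest 'acbbd' ignored (set empty)
after full input: {}  (accept=1 not in)

Answer: REJECT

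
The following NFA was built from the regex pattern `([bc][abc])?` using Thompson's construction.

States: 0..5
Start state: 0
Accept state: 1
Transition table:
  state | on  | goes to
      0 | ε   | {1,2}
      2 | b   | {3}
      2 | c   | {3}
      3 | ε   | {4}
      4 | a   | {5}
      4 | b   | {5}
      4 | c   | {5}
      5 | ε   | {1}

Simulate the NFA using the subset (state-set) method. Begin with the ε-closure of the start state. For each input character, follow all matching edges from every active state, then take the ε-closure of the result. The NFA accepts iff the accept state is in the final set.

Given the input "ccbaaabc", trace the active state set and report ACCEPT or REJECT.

Answer: REJECT

Trace:
initial (ε-close {0}): {0,1,2}
'c' @ 1: {3,4}
'c' @ 2: {1,5}  ✓accept
'b' @ 3: {}  — dead — no transitions
rest 'aaabc' ignored (set empty)
end set {} — state 1 not in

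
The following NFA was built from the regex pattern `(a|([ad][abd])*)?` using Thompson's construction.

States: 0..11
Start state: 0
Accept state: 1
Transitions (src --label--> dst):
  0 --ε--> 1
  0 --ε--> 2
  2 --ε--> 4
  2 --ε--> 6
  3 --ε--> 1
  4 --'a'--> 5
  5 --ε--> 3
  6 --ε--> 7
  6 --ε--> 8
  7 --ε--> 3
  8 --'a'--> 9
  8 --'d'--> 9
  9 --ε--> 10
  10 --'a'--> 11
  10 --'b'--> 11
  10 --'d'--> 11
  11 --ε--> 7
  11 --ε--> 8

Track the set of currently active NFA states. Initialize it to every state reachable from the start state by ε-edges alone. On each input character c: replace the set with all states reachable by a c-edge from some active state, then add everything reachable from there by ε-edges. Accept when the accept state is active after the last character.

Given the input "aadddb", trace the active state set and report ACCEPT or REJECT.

Answer: ACCEPT

Steps:
start: ε-closure({0}) = {0,1,2,3,4,6,7,8}
'a' @ 1: {1,3,5,9,10}  (accept∈set)
'a' @ 2: {1,3,7,8,11}  (accept∈set)
'd' @ 3: {9,10}
'd' @ 4: {1,3,7,8,11}  (accept∈set)
'd' @ 5: {9,10}
'b' @ 6: {1,3,7,8,11}  (accept∈set)
after full input: {1,3,7,8,11}  (accept=1 in)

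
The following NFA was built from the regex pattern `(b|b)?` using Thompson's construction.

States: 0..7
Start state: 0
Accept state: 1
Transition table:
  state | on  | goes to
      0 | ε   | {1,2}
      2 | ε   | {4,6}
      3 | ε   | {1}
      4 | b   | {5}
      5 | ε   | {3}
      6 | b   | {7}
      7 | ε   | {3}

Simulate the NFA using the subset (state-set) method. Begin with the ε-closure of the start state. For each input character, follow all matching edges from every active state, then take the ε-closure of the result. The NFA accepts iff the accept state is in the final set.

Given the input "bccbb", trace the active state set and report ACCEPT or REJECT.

Answer: REJECT

Steps:
S₀ = ε-closure({0}) = {0,1,2,4,6}
'b' @ 1: {1,3,5,7}  [accepting]
'c' @ 2: {}  — no active states
rest 'cbb' ignored (set empty)
final: {}; accept 1 not in set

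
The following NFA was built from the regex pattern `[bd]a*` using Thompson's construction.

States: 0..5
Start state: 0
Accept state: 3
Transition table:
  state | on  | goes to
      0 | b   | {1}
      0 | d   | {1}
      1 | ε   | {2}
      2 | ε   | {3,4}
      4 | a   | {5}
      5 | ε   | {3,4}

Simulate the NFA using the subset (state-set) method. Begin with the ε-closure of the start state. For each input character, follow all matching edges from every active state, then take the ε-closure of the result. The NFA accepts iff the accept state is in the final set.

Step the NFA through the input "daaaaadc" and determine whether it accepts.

Answer: REJECT

Steps:
S₀ = ε-closure({0}) = {0}
'd' @ 1: {1,2,3,4}  [accepting]
'a' @ 2: {3,4,5}  [accepting]
'a' @ 3: {3,4,5}  [accepting]
'a' @ 4: {3,4,5}  [accepting]
'a' @ 5: {3,4,5}  [accepting]
'a' @ 6: {3,4,5}  [accepting]
'd' @ 7: {}  — no active states
rest 'c' ignored (set empty)
end set {} — state 3 not in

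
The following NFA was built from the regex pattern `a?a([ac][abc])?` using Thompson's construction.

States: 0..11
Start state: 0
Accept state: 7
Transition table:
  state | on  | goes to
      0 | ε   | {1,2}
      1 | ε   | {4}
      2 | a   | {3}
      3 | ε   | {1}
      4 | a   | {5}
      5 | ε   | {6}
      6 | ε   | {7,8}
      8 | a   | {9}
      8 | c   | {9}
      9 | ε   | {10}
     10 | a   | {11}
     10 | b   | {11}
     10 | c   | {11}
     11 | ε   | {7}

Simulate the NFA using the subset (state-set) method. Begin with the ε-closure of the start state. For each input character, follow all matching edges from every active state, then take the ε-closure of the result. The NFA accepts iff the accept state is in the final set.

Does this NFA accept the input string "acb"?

S₀ = ε-closure({0}) = {0,1,2,4}
'a' @ 1: {1,3,4,5,6,7,8}  [accepting]
'c' @ 2: {9,10}
'b' @ 3: {7,11}  [accepting]
after full input: {7,11}  (accept=7 in)

Answer: ACCEPT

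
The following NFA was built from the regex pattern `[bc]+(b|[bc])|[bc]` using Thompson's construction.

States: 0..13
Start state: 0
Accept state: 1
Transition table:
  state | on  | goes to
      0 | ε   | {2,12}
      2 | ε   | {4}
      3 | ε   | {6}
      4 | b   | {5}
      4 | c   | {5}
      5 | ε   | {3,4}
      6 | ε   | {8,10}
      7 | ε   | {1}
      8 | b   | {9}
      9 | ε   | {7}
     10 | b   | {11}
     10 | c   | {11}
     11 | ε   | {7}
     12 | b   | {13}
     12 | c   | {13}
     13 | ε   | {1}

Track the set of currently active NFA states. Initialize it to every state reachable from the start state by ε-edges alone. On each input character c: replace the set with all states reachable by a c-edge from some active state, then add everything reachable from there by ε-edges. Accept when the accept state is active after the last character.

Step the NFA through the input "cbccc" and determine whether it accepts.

initial (ε-close {0}): {0,2,4,12}
'c' @ 1: {1,3,4,5,6,8,10,13}  (accept∈set)
'b' @ 2: {1,3,4,5,6,7,8,9,10,11}  (accept∈set)
'c' @ 3: {1,3,4,5,6,7,8,10,11}  (accept∈set)
'c' @ 4: {1,3,4,5,6,7,8,10,11}  (accept∈set)
'c' @ 5: {1,3,4,5,6,7,8,10,11}  (accept∈set)
after full input: {1,3,4,5,6,7,8,10,11}  (accept=1 in)

Answer: ACCEPT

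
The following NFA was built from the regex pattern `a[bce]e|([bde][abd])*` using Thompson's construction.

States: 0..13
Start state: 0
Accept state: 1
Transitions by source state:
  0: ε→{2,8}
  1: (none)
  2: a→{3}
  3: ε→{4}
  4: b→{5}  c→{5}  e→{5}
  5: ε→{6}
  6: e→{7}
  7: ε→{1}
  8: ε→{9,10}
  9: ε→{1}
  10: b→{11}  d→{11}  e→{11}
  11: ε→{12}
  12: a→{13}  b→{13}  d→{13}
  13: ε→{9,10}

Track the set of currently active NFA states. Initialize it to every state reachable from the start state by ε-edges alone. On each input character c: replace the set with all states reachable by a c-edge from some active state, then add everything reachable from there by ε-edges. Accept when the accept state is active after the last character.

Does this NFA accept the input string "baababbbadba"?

Answer: REJECT

Derivation:
start: ε-closure({0}) = {0,1,2,8,9,10}
'b' @ 1: {11,12}
'a' @ 2: {1,9,10,13}  (accept∈set)
'a' @ 3: {}  — dead — no transitions
rest 'babbbadba' ignored (set empty)
final: {}; accept 1 not in set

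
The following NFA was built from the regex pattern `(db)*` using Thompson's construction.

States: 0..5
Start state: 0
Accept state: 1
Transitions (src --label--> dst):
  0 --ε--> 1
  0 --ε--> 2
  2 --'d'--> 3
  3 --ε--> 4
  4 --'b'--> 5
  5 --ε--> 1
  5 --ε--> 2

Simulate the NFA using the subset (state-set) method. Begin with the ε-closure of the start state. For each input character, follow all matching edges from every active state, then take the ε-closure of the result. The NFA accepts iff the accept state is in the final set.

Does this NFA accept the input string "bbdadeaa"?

start: ε-closure({0}) = {0,1,2}
'b' @ 1: {}  — dead — no transitions
rest 'bdadeaa' ignored (set empty)
after full input: {}  (accept=1 not in)

Answer: REJECT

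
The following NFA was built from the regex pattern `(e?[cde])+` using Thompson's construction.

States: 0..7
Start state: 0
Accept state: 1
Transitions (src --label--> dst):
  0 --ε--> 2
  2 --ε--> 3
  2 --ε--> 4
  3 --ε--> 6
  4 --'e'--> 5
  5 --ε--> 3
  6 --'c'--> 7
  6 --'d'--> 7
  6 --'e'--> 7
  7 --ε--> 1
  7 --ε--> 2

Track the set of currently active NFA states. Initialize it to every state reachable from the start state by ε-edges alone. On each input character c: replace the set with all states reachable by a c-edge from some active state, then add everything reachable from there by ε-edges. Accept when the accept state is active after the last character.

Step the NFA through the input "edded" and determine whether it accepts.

S₀ = ε-closure({0}) = {0,2,3,4,6}
'e' @ 1: {1,2,3,4,5,6,7}  ✓accept
'd' @ 2: {1,2,3,4,6,7}  ✓accept
'd' @ 3: {1,2,3,4,6,7}  ✓accept
'e' @ 4: {1,2,3,4,5,6,7}  ✓accept
'd' @ 5: {1,2,3,4,6,7}  ✓accept
after full input: {1,2,3,4,6,7}  (accept=1 in)

Answer: ACCEPT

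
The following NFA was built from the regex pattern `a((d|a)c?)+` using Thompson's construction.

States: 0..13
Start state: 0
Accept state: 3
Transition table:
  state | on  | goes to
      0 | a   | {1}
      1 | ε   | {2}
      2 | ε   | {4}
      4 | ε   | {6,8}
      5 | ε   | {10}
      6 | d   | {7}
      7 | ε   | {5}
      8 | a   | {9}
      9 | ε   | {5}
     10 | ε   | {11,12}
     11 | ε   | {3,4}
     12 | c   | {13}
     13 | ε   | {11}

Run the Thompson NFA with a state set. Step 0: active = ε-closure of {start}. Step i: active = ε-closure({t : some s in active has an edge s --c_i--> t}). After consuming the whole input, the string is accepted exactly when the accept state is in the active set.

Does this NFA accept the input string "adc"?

start: ε-closure({0}) = {0}
'a' @ 1: {1,2,4,6,8}
'd' @ 2: {3,4,5,6,7,8,10,11,12}  ✓accept
'c' @ 3: {3,4,6,8,11,13}  ✓accept
final: {3,4,6,8,11,13}; accept 3 in set

Answer: ACCEPT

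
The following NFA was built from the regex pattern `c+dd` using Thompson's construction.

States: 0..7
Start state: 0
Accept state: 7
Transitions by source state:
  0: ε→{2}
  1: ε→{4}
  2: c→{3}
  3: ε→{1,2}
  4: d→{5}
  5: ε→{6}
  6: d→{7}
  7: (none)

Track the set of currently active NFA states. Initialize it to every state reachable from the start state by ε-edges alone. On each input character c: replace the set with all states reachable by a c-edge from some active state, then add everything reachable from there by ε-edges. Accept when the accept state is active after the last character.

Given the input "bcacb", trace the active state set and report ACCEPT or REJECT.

initial (ε-close {0}): {0,2}
'b' @ 1: {}  — no active states
rest 'cacb' ignored (set empty)
after full input: {}  (accept=7 not in)

Answer: REJECT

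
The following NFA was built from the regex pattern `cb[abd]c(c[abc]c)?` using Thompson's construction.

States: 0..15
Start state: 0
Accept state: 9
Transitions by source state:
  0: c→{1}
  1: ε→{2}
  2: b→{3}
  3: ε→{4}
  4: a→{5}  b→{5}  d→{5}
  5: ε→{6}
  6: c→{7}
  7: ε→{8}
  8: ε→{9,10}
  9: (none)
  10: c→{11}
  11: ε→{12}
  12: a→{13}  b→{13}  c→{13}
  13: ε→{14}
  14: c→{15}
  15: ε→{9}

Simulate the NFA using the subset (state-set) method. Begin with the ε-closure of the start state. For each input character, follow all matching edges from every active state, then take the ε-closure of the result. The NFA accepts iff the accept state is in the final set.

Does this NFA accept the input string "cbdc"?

Answer: ACCEPT

Steps:
S₀ = ε-closure({0}) = {0}
'c' @ 1: {1,2}
'b' @ 2: {3,4}
'd' @ 3: {5,6}
'c' @ 4: {7,8,9,10}  [accepting]
final: {7,8,9,10}; accept 9 in set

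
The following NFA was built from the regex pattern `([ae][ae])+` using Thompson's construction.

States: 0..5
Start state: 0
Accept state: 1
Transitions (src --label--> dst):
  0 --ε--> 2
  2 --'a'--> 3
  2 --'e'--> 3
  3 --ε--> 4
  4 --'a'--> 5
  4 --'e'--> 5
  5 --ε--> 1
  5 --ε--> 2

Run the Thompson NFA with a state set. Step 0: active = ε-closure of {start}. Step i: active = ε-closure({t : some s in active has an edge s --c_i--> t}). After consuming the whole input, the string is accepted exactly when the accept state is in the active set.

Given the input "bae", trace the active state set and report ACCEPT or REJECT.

initial (ε-close {0}): {0,2}
'b' @ 1: {}  — state set empty
rest 'ae' ignored (set empty)
final: {}; accept 1 not in set

Answer: REJECT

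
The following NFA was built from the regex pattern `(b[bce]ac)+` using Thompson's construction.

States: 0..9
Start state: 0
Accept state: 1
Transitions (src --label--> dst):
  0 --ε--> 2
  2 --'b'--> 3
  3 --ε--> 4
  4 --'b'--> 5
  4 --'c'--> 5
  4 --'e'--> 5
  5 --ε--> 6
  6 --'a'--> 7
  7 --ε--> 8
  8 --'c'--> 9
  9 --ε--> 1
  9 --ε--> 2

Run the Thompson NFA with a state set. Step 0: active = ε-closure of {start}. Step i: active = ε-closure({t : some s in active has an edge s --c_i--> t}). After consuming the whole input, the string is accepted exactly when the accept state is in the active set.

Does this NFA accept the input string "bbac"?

initial (ε-close {0}): {0,2}
'b' @ 1: {3,4}
'b' @ 2: {5,6}
'a' @ 3: {7,8}
'c' @ 4: {1,2,9}  [accepting]
final: {1,2,9}; accept 1 in set

Answer: ACCEPT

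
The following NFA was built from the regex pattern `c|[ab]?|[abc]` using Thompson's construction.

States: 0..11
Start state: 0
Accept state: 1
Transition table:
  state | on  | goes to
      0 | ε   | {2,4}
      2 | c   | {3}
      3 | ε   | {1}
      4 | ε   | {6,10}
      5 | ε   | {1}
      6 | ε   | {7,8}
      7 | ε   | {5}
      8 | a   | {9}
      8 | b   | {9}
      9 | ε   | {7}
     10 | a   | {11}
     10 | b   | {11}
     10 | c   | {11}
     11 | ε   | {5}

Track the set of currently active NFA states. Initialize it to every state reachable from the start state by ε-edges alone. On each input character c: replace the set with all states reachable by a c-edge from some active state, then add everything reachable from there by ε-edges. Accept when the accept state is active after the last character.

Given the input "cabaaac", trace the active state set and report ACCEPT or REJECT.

initial (ε-close {0}): {0,1,2,4,5,6,7,8,10}
'c' @ 1: {1,3,5,11}  (accept∈set)
'a' @ 2: {}  — state set empty
rest 'baaac' ignored (set empty)
end set {} — state 1 not in

Answer: REJECT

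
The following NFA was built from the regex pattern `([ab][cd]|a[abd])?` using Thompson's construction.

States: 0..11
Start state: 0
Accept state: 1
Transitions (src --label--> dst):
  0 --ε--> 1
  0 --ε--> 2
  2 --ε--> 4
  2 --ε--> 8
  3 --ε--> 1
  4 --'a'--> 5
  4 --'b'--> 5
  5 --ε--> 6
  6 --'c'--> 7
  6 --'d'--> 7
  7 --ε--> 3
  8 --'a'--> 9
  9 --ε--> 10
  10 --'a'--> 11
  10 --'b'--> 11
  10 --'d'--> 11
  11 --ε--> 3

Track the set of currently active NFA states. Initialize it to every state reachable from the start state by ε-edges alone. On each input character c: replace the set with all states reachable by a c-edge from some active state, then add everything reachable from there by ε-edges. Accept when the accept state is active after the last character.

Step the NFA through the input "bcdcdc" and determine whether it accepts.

Answer: REJECT

Trace:
start: ε-closure({0}) = {0,1,2,4,8}
'b' @ 1: {5,6}
'c' @ 2: {1,3,7}  [accepting]
'd' @ 3: {}  — state set empty
rest 'cdc' ignored (set empty)
after full input: {}  (accept=1 not in)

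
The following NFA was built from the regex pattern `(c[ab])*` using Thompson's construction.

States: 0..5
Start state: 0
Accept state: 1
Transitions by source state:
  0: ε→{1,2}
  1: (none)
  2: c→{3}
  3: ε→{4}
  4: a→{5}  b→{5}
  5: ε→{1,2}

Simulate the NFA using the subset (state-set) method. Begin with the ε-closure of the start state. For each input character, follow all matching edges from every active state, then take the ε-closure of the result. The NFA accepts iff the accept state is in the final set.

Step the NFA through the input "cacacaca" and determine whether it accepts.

initial (ε-close {0}): {0,1,2}
'c' @ 1: {3,4}
'a' @ 2: {1,2,5}  ✓accept
'c' @ 3: {3,4}
'a' @ 4: {1,2,5}  ✓accept
'c' @ 5: {3,4}
'a' @ 6: {1,2,5}  ✓accept
'c' @ 7: {3,4}
'a' @ 8: {1,2,5}  ✓accept
end set {1,2,5} — state 1 in

Answer: ACCEPT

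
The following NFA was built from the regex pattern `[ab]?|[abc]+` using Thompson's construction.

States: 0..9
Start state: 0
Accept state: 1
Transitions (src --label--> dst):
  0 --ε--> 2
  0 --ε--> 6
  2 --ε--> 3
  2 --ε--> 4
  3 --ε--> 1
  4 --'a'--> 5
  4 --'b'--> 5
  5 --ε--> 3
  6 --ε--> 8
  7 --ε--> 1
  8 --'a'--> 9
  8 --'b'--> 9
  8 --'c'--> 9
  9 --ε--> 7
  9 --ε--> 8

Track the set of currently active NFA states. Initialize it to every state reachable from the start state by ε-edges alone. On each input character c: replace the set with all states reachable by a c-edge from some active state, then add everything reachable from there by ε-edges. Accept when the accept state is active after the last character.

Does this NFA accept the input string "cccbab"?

Answer: ACCEPT

Steps:
start: ε-closure({0}) = {0,1,2,3,4,6,8}
'c' @ 1: {1,7,8,9}  ✓accept
'c' @ 2: {1,7,8,9}  ✓accept
'c' @ 3: {1,7,8,9}  ✓accept
'b' @ 4: {1,7,8,9}  ✓accept
'a' @ 5: {1,7,8,9}  ✓accept
'b' @ 6: {1,7,8,9}  ✓accept
after full input: {1,7,8,9}  (accept=1 in)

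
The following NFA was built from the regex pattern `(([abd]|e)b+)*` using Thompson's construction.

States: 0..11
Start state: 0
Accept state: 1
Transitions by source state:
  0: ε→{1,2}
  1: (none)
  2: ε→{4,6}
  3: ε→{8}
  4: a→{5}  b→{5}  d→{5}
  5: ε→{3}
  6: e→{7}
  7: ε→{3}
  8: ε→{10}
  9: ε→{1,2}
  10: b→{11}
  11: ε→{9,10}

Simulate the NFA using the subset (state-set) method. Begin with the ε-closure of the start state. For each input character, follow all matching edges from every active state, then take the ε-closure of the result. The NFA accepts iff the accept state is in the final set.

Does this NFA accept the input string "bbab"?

S₀ = ε-closure({0}) = {0,1,2,4,6}
'b' @ 1: {3,5,8,10}
'b' @ 2: {1,2,4,6,9,10,11}  ✓accept
'a' @ 3: {3,5,8,10}
'b' @ 4: {1,2,4,6,9,10,11}  ✓accept
end set {1,2,4,6,9,10,11} — state 1 in

Answer: ACCEPT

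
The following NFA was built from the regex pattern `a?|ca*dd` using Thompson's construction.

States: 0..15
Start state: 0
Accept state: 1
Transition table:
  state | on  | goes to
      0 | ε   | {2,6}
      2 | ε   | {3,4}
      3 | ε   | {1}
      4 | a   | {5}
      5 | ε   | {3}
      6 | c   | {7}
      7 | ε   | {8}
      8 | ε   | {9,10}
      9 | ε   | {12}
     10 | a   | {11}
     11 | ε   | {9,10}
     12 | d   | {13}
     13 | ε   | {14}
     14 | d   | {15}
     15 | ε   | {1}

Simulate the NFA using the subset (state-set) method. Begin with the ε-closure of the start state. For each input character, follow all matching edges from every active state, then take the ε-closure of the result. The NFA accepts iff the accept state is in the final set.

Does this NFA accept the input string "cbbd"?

Answer: REJECT

Derivation:
initial (ε-close {0}): {0,1,2,3,4,6}
'c' @ 1: {7,8,9,10,12}
'b' @ 2: {}  — dead — no transitions
rest 'bd' ignored (set empty)
end set {} — state 1 not in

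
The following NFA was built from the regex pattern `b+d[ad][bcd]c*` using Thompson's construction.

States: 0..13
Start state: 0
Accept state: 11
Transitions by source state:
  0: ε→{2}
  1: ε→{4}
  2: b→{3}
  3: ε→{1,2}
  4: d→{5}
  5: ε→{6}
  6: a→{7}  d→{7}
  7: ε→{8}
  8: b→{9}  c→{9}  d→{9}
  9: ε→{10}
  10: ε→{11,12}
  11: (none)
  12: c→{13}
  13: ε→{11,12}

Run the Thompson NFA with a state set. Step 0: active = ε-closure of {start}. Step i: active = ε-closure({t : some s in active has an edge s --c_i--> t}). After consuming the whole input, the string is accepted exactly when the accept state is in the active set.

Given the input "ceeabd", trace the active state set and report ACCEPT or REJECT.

start: ε-closure({0}) = {0,2}
'c' @ 1: {}  — state set empty
rest 'eeabd' ignored (set empty)
final: {}; accept 11 not in set

Answer: REJECT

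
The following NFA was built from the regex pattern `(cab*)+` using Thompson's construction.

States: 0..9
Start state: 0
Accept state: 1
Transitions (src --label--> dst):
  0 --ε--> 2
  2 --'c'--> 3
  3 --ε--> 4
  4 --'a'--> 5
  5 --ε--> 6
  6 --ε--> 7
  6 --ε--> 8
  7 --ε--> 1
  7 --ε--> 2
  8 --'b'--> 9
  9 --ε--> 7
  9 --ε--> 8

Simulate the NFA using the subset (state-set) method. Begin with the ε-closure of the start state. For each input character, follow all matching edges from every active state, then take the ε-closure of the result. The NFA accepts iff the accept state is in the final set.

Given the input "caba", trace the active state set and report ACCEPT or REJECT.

Answer: REJECT

Derivation:
initial (ε-close {0}): {0,2}
'c' @ 1: {3,4}
'a' @ 2: {1,2,5,6,7,8}  [accepting]
'b' @ 3: {1,2,7,8,9}  [accepting]
'a' @ 4: {}  — no active states
final: {}; accept 1 not in set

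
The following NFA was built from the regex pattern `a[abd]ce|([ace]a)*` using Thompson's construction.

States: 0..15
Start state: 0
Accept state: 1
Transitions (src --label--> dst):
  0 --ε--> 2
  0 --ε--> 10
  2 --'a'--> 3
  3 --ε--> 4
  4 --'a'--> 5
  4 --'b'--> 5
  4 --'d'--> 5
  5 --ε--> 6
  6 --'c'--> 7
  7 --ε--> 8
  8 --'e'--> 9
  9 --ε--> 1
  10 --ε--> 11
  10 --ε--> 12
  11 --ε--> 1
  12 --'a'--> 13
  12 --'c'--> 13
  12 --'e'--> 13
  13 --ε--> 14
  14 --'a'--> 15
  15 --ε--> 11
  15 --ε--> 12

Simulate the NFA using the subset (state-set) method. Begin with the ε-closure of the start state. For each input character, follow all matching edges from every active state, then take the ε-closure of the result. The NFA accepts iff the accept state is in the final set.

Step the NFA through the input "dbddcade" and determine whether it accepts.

start: ε-closure({0}) = {0,1,2,10,11,12}
'd' @ 1: {}  — no active states
rest 'bddcade' ignored (set empty)
end set {} — state 1 not in

Answer: REJECT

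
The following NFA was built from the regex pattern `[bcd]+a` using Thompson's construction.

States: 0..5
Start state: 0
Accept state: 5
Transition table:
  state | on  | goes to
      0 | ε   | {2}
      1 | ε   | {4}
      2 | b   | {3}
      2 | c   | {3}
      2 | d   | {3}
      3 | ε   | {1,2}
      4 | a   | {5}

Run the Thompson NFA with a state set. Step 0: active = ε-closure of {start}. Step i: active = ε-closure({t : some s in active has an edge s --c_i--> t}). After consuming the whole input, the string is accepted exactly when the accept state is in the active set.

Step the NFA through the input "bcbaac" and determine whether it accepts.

Answer: REJECT

Trace:
initial (ε-close {0}): {0,2}
'b' @ 1: {1,2,3,4}
'c' @ 2: {1,2,3,4}
'b' @ 3: {1,2,3,4}
'a' @ 4: {5}  ✓accept
'a' @ 5: {}  — no active states
rest 'c' ignored (set empty)
final: {}; accept 5 not in set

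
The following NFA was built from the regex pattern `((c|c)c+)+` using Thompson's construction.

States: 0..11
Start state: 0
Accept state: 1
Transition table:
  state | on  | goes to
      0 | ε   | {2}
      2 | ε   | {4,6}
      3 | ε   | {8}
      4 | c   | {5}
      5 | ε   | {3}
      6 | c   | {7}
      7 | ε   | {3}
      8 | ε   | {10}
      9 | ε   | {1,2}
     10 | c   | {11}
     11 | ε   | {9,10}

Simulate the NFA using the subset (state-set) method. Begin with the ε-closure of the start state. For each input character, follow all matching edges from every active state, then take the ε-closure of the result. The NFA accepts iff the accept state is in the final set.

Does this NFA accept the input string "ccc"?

Answer: ACCEPT

Steps:
initial (ε-close {0}): {0,2,4,6}
'c' @ 1: {3,5,7,8,10}
'c' @ 2: {1,2,4,6,9,10,11}  [accepting]
'c' @ 3: {1,2,3,4,5,6,7,8,9,10,11}  [accepting]
end set {1,2,3,4,5,6,7,8,9,10,11} — state 1 in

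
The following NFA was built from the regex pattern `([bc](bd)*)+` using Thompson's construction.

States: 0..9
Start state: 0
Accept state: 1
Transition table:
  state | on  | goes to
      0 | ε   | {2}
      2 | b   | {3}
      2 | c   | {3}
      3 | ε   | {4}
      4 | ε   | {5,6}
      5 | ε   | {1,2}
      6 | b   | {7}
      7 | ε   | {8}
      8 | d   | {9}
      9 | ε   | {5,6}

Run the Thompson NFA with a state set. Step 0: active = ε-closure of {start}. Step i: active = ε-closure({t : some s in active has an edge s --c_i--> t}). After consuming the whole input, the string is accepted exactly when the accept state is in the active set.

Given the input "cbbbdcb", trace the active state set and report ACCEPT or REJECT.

Answer: ACCEPT

Steps:
initial (ε-close {0}): {0,2}
'c' @ 1: {1,2,3,4,5,6}  [accepting]
'b' @ 2: {1,2,3,4,5,6,7,8}  [accepting]
'b' @ 3: {1,2,3,4,5,6,7,8}  [accepting]
'b' @ 4: {1,2,3,4,5,6,7,8}  [accepting]
'd' @ 5: {1,2,5,6,9}  [accepting]
'c' @ 6: {1,2,3,4,5,6}  [accepting]
'b' @ 7: {1,2,3,4,5,6,7,8}  [accepting]
after full input: {1,2,3,4,5,6,7,8}  (accept=1 in)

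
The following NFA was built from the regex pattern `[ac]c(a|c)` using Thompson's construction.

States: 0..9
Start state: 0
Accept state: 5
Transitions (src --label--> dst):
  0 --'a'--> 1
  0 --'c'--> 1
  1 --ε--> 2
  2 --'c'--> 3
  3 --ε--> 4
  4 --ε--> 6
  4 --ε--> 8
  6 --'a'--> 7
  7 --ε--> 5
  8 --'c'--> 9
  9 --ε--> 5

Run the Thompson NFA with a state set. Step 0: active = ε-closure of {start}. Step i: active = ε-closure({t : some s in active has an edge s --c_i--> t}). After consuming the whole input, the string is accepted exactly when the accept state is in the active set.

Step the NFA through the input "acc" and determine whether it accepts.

start: ε-closure({0}) = {0}
'a' @ 1: {1,2}
'c' @ 2: {3,4,6,8}
'c' @ 3: {5,9}  ✓accept
final: {5,9}; accept 5 in set

Answer: ACCEPT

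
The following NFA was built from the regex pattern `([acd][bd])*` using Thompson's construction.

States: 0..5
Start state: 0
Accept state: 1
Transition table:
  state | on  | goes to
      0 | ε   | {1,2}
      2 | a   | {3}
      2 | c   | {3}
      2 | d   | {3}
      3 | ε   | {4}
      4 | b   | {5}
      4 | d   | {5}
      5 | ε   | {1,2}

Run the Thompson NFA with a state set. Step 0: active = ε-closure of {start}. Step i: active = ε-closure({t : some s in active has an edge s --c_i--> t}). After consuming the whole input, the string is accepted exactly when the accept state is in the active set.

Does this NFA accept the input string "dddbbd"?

initial (ε-close {0}): {0,1,2}
'd' @ 1: {3,4}
'd' @ 2: {1,2,5}  [accepting]
'd' @ 3: {3,4}
'b' @ 4: {1,2,5}  [accepting]
'b' @ 5: {}  — state set empty
rest 'd' ignored (set empty)
after full input: {}  (accept=1 not in)

Answer: REJECT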